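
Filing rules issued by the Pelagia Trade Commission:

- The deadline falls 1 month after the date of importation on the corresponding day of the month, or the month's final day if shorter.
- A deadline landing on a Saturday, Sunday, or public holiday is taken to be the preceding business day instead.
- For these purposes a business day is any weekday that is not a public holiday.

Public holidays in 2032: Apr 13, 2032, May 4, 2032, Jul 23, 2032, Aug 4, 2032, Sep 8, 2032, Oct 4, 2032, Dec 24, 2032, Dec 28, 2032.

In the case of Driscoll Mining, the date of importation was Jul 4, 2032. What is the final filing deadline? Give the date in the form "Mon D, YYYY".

Aug 3, 2032

1 month from Jul 4, 2032 is Aug 4, 2032.
Because Aug 4, 2032 is a listed holiday, the deadline becomes Aug 3, 2032 (Tuesday).
So the filing is due Aug 3, 2032.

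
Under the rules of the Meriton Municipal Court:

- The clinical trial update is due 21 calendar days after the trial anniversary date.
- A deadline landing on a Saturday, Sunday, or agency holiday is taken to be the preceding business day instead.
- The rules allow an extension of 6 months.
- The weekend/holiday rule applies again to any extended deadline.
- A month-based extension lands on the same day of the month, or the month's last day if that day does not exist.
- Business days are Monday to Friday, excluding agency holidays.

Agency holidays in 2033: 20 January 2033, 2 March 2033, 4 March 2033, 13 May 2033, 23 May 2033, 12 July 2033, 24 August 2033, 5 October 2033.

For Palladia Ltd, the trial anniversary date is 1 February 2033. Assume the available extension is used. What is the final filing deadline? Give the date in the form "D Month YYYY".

22 August 2033

Trigger date 1 February 2033 + 21 calendar days = 22 February 2033.
22 February 2033 is a Tuesday and not a listed holiday, so it stands.
Add 6 months to 22 February 2033: 22 August 2033.
22 August 2033 (Monday) is already a business day.
So the filing is due 22 August 2033.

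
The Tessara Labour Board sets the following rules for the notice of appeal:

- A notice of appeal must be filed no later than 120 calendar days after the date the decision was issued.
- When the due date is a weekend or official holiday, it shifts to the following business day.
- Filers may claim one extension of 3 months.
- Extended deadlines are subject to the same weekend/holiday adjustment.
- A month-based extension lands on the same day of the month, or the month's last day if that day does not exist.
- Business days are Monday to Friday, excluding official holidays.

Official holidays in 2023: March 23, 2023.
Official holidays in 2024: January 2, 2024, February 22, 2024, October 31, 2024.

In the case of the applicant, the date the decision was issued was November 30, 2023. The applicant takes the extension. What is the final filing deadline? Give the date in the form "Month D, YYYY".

Trigger date November 30, 2023 + 120 calendar days = March 29, 2024.
March 29, 2024 falls on a Friday, which is a business day, so no adjustment is needed.
The 3 months extension carries March 29, 2024 to June 29, 2024.
June 29, 2024 is a Saturday; the next business day is July 1, 2024 (Monday).
Deadline: July 1, 2024.

July 1, 2024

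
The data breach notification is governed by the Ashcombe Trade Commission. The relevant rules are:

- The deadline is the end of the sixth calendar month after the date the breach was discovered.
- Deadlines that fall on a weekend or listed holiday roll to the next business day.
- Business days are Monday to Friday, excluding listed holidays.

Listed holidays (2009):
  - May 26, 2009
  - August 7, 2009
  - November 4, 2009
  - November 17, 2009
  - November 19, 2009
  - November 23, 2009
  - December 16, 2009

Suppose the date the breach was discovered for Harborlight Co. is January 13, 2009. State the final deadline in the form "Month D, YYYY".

6 months after January 13, 2009 is July 2009; that month ends on July 31, 2009.
July 31, 2009 falls on a Friday, which is a business day, so no adjustment is needed.
Deadline: July 31, 2009.

July 31, 2009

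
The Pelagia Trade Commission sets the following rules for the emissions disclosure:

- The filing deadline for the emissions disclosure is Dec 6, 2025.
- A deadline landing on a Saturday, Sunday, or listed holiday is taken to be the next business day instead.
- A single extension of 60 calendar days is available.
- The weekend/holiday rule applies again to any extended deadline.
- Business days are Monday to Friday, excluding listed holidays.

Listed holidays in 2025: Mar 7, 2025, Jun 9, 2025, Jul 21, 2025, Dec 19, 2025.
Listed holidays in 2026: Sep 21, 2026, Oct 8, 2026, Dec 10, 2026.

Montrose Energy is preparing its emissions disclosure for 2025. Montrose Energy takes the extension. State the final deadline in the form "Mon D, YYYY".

Feb 6, 2026

The stated deadline is Dec 6, 2025.
Dec 6, 2025 falls on a Saturday. Rolling to the next business day gives Dec 8, 2025, a Monday.
With the 60-day extension, Dec 8, 2025 becomes Feb 6, 2026.
Since Feb 6, 2026 is a Friday and not a holiday, the date is unchanged.
Deadline: Feb 6, 2026.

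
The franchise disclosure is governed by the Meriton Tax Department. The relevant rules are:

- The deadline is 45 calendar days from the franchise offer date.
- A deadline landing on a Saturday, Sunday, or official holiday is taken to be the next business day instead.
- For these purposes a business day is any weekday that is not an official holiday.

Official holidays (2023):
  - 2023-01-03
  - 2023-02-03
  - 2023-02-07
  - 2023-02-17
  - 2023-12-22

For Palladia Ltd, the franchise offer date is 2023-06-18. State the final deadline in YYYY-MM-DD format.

45 calendar days after 2023-06-18 is 2023-08-02.
Since 2023-08-02 is a Wednesday and not a holiday, the date is unchanged.
Deadline: 2023-08-02.

2023-08-02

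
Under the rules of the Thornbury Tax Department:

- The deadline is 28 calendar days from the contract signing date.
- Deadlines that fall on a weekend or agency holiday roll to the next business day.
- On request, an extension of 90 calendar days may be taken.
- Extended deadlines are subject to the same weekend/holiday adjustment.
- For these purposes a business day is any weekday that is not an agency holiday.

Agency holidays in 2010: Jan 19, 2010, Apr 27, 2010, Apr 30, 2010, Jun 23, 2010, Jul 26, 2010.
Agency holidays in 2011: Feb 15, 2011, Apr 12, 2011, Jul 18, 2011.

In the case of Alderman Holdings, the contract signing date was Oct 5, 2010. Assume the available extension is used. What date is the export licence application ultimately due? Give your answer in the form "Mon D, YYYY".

28 calendar days after Oct 5, 2010 is Nov 2, 2010.
Nov 2, 2010 is a Tuesday and not a listed holiday, so it stands.
Applying the 90-calendar-day extension: Nov 2, 2010 + 90 days = Jan 31, 2011.
Jan 31, 2011 (Monday) is already a business day.
Final deadline: Jan 31, 2011.

Jan 31, 2011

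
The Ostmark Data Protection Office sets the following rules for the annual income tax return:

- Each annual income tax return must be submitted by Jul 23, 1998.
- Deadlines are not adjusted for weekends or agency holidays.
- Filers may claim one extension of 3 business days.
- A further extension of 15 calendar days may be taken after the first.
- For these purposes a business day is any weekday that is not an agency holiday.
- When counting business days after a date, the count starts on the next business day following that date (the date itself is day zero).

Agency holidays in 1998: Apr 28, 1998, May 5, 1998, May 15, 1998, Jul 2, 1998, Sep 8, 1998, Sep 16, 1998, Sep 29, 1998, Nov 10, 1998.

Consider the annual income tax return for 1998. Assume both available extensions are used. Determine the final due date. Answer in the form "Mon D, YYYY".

Aug 12, 1998

Start from the fixed due date, Jul 23, 1998.
Jul 23, 1998 falls on a Thursday. The rules make no weekend/holiday allowance, so it remains Jul 23, 1998.
Counting 3 further business days from Jul 23, 1998 reaches Jul 28, 1998.
No adjustment is made for weekends or holidays, so Jul 28, 1998 stands.
Applying the 15-calendar-day extension: Jul 28, 1998 + 15 days = Aug 12, 1998.
Aug 12, 1998 falls on a Wednesday. The rules make no weekend/holiday allowance, so it remains Aug 12, 1998.
Final deadline: Aug 12, 1998.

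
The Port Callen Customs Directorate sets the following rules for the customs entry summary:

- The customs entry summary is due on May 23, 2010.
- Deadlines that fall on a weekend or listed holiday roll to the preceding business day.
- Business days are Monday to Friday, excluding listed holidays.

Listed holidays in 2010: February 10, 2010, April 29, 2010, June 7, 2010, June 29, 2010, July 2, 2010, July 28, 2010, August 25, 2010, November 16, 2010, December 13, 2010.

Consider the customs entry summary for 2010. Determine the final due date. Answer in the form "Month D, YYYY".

Start from the fixed due date, May 23, 2010.
May 23, 2010 falls on a Sunday. Rolling to the preceding business day gives May 21, 2010, a Friday.
Deadline: May 21, 2010.

May 21, 2010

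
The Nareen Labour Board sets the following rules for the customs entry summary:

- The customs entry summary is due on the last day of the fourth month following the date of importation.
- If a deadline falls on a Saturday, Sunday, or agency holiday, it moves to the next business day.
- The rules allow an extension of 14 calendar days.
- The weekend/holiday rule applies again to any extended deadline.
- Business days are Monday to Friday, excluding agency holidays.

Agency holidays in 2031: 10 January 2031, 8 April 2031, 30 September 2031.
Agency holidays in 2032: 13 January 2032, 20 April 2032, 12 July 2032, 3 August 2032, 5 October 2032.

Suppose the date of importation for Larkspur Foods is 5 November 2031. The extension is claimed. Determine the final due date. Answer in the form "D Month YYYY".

14 April 2032

The fourth month after 5 November 2031 is March 2032, whose last day is 31 March 2032.
31 March 2032 falls on a Wednesday, which is a business day, so no adjustment is needed.
The 14-calendar-day extension moves the deadline from 31 March 2032 to 14 April 2032.
14 April 2032 is a Wednesday and not a listed holiday, so it stands.
Deadline: 14 April 2032.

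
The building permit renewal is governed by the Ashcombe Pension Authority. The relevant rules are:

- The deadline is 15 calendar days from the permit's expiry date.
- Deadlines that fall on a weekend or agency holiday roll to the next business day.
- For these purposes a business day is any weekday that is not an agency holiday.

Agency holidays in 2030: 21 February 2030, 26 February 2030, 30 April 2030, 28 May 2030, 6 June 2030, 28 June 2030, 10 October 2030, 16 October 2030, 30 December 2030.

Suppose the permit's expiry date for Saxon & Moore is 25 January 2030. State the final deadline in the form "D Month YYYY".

Adding 15 calendar days to 25 January 2030 gives 9 February 2030.
9 February 2030 is a Saturday; the next business day is 11 February 2030 (Monday).
Final deadline: 11 February 2030.

11 February 2030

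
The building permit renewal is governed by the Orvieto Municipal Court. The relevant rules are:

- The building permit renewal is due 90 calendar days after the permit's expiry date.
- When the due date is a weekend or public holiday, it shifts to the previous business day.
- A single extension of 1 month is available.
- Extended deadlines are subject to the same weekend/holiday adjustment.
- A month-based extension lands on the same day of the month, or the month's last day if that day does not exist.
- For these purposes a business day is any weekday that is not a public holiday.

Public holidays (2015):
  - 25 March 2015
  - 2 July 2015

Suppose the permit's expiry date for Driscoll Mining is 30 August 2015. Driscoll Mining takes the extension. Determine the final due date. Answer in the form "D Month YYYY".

From 30 August 2015, 90 calendar days later is 28 November 2015.
Because 28 November 2015 is a Saturday, the deadline becomes 27 November 2015 (Friday).
The 1 month extension carries 27 November 2015 to 27 December 2015.
Because 27 December 2015 is a Sunday, the deadline becomes 25 December 2015 (Friday).
Final deadline: 25 December 2015.

25 December 2015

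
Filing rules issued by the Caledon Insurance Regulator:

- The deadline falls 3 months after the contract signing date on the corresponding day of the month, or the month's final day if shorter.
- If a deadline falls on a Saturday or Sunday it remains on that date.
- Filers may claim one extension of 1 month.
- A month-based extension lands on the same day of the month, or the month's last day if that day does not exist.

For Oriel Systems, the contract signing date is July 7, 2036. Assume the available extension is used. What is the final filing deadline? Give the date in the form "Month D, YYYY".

November 7, 2036

3 months after July 7, 2036, on the same day of the month, is October 7, 2036.
October 7, 2036 falls on a Tuesday. The rules make no weekend/holiday allowance, so it remains October 7, 2036.
The 1 month extension carries October 7, 2036 to November 7, 2036.
November 7, 2036 is a Friday; no weekend or holiday adjustment applies.
The final due date is November 7, 2036.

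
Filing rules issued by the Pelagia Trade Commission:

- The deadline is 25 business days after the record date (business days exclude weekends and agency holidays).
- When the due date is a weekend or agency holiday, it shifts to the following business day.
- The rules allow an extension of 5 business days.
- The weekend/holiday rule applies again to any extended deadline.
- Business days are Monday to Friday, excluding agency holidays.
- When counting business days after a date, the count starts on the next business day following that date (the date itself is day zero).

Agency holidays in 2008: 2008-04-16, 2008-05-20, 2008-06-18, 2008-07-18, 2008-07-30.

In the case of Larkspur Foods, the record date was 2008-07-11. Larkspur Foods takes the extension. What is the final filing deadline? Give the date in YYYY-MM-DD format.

Starting the day after 2008-07-11 and counting 25 business days lands on 2008-08-19.
2008-08-19 is a Tuesday and not a listed holiday, so it stands.
Applying the 5-business-day extension: 5 business days after 2008-08-19 is 2008-08-26.
2008-08-26 (Tuesday) is already a business day.
The final due date is 2008-08-26.

2008-08-26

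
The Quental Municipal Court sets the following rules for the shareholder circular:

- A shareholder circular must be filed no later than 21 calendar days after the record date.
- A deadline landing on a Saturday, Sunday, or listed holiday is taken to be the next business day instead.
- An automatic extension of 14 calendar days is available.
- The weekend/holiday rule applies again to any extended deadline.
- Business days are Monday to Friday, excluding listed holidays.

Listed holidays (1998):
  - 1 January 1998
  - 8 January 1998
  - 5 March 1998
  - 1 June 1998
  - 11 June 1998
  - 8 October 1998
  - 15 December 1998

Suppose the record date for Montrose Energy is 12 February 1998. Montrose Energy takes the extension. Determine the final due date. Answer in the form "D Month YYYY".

20 March 1998

Trigger date 12 February 1998 + 21 calendar days = 5 March 1998.
5 March 1998 is a listed holiday, so it moves to the next business day, 6 March 1998 (Friday).
With the 14-day extension, 6 March 1998 becomes 20 March 1998.
20 March 1998 (Friday) is already a business day.
The final due date is 20 March 1998.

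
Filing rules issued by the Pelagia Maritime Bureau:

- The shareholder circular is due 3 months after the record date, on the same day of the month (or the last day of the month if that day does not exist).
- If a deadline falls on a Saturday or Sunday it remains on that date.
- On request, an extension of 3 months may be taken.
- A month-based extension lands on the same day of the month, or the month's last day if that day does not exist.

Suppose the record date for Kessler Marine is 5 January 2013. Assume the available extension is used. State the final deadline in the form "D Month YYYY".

5 July 2013

Moving 3 months forward from 5 January 2013 on the corresponding day gives 5 April 2013.
5 April 2013 is a Friday; no weekend or holiday adjustment applies.
Add 3 months to 5 April 2013: 5 July 2013.
5 July 2013 falls on a Friday. The rules make no weekend/holiday allowance, so it remains 5 July 2013.
So the filing is due 5 July 2013.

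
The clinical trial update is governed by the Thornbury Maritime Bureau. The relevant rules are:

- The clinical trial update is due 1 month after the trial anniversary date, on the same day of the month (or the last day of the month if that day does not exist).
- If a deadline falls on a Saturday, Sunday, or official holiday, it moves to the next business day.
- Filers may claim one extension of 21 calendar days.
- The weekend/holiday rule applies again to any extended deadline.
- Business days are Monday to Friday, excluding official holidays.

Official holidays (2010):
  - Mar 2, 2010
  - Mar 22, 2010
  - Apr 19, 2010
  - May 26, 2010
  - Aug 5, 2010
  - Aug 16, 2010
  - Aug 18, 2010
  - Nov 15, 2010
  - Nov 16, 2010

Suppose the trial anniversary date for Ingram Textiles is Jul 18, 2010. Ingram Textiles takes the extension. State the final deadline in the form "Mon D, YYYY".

Sep 9, 2010

1 month from Jul 18, 2010 is Aug 18, 2010.
Aug 18, 2010 is a listed holiday; the next business day is Aug 19, 2010 (Thursday).
The 21-calendar-day extension moves the deadline from Aug 19, 2010 to Sep 9, 2010.
Sep 9, 2010 falls on a Thursday, which is a business day, so no adjustment is needed.
So the filing is due Sep 9, 2010.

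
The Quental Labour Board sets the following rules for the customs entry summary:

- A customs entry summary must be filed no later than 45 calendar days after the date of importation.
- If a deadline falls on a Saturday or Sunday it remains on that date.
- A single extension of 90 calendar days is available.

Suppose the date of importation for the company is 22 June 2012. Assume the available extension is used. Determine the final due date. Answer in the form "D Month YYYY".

4 November 2012

Trigger date 22 June 2012 + 45 calendar days = 6 August 2012.
6 August 2012 is a Monday; no weekend or holiday adjustment applies.
With the 90-day extension, 6 August 2012 becomes 4 November 2012.
4 November 2012 falls on a Sunday. The rules make no weekend/holiday allowance, so it remains 4 November 2012.
The final due date is 4 November 2012.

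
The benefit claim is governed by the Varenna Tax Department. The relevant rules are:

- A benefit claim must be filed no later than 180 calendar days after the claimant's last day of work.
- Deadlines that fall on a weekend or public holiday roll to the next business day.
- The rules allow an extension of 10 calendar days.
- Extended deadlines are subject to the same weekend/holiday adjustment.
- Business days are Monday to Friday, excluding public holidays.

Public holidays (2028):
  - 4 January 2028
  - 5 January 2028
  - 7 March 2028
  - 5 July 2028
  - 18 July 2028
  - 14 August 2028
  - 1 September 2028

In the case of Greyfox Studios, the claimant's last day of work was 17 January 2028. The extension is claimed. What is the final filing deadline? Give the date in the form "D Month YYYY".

180 calendar days after 17 January 2028 is 15 July 2028.
15 July 2028 falls on a Saturday. Rolling to the next business day gives 17 July 2028, a Monday.
Applying the 10-calendar-day extension: 17 July 2028 + 10 days = 27 July 2028.
Since 27 July 2028 is a Thursday and not a holiday, the date is unchanged.
Final deadline: 27 July 2028.

27 July 2028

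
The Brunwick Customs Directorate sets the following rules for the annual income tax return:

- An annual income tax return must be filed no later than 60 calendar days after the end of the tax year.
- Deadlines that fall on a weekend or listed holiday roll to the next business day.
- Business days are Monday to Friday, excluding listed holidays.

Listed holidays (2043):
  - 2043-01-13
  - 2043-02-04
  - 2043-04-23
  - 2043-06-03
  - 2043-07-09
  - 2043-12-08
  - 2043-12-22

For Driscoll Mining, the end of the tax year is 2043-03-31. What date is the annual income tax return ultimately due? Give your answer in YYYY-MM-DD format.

Adding 60 calendar days to 2043-03-31 gives 2043-05-30.
2043-05-30 is a Saturday, so it moves to the next business day, 2043-06-01 (Monday).
Final deadline: 2043-06-01.

2043-06-01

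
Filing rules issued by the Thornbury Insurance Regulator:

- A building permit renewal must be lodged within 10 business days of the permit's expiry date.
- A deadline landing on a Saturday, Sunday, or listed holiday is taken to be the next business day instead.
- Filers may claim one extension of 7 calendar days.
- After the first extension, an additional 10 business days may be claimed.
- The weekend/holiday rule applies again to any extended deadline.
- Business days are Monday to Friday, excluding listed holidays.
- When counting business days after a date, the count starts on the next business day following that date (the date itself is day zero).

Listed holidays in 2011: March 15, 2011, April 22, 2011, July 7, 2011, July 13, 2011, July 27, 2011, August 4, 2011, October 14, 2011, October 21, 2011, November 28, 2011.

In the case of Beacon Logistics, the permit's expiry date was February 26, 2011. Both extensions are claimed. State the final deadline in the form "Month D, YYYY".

10 business days after February 26, 2011, excluding weekends and holidays, is March 11, 2011.
March 11, 2011 (Friday) is already a business day.
Applying the 7-calendar-day extension: March 11, 2011 + 7 days = March 18, 2011.
March 18, 2011 (Friday) is already a business day.
Applying the 10-business-day extension: 10 business days after March 18, 2011 is April 1, 2011.
April 1, 2011 is a Friday and not a listed holiday, so it stands.
So the filing is due April 1, 2011.

April 1, 2011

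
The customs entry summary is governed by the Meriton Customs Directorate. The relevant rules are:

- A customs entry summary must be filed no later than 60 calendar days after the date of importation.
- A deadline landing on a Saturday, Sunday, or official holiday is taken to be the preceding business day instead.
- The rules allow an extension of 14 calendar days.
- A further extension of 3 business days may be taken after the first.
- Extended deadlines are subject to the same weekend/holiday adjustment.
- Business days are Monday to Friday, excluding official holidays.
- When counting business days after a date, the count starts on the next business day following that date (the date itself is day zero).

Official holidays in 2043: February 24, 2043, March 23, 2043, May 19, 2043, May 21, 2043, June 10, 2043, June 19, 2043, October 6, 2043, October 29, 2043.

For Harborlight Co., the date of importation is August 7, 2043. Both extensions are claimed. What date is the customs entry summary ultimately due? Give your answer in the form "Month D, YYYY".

October 22, 2043

Trigger date August 7, 2043 + 60 calendar days = October 6, 2043.
October 6, 2043 is a listed holiday, so it moves to the preceding business day, October 5, 2043 (Monday).
With the 14-day extension, October 5, 2043 becomes October 19, 2043.
Since October 19, 2043 is a Monday and not a holiday, the date is unchanged.
Applying the 3-business-day extension: 3 business days after October 19, 2043 is October 22, 2043.
October 22, 2043 (Thursday) is already a business day.
The final due date is October 22, 2043.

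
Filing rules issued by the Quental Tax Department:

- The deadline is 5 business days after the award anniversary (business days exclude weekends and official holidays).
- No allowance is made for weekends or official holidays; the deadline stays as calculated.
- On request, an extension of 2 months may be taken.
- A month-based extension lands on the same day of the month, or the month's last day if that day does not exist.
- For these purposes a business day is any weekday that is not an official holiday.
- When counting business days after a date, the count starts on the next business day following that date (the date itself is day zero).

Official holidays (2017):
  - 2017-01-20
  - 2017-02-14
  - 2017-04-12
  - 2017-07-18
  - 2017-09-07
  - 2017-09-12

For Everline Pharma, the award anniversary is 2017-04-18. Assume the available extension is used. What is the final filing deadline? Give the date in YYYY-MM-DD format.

2017-06-25

Counting 5 business days after 2017-04-18 (skipping weekends and listed holidays) reaches 2017-04-25.
2017-04-25 is a Tuesday; no weekend or holiday adjustment applies.
Applying the 2 months extension: 2 months after 2017-04-25 is 2017-06-25.
No adjustment is made for weekends or holidays, so 2017-06-25 stands.
Deadline: 2017-06-25.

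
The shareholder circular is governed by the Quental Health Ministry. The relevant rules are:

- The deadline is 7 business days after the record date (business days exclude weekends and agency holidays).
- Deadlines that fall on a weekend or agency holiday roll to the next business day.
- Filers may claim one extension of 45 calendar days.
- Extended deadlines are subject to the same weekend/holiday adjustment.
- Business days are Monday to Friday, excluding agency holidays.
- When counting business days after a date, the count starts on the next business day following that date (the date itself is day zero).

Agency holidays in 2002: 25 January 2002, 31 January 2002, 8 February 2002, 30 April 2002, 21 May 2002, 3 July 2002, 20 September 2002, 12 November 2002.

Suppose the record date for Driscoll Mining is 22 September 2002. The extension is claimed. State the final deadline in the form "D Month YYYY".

15 November 2002

7 business days after 22 September 2002, excluding weekends and holidays, is 1 October 2002.
Since 1 October 2002 is a Tuesday and not a holiday, the date is unchanged.
With the 45-day extension, 1 October 2002 becomes 15 November 2002.
15 November 2002 is a Friday and not a listed holiday, so it stands.
Deadline: 15 November 2002.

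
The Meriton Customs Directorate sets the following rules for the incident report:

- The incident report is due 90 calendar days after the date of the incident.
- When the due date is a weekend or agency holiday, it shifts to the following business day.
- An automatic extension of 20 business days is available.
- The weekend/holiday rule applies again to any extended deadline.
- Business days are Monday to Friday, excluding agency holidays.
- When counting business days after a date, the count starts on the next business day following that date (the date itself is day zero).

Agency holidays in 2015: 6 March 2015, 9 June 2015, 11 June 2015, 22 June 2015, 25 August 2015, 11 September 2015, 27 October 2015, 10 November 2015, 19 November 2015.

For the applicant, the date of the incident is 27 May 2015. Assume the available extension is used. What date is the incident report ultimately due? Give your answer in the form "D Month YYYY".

Adding 90 calendar days to 27 May 2015 gives 25 August 2015.
25 August 2015 is a listed holiday; the next business day is 26 August 2015 (Wednesday).
The 20-business-day extension runs from 26 August 2015 to 24 September 2015.
24 September 2015 (Thursday) is already a business day.
The final due date is 24 September 2015.

24 September 2015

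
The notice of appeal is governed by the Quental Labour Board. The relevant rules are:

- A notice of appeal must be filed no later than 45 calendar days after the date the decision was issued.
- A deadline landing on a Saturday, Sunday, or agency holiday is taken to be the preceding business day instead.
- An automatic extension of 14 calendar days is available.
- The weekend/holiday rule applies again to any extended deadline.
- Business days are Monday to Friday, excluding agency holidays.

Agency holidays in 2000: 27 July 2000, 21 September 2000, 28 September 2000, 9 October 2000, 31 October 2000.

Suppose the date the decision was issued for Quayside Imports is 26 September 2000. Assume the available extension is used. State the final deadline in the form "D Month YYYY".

Adding 45 calendar days to 26 September 2000 gives 10 November 2000.
10 November 2000 is a Friday and not a listed holiday, so it stands.
With the 14-day extension, 10 November 2000 becomes 24 November 2000.
24 November 2000 falls on a Friday, which is a business day, so no adjustment is needed.
The final due date is 24 November 2000.

24 November 2000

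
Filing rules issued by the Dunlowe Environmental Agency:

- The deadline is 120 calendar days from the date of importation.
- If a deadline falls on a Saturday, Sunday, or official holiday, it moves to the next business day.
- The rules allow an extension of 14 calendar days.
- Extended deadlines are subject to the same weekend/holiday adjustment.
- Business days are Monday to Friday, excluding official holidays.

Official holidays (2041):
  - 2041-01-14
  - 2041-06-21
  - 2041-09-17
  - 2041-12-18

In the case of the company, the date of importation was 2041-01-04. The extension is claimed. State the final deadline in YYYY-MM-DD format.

2041-05-20

From 2041-01-04, 120 calendar days later is 2041-05-04.
Because 2041-05-04 is a Saturday, the deadline becomes 2041-05-06 (Monday).
Applying the 14-calendar-day extension: 2041-05-06 + 14 days = 2041-05-20.
2041-05-20 is a Monday and not a listed holiday, so it stands.
Deadline: 2041-05-20.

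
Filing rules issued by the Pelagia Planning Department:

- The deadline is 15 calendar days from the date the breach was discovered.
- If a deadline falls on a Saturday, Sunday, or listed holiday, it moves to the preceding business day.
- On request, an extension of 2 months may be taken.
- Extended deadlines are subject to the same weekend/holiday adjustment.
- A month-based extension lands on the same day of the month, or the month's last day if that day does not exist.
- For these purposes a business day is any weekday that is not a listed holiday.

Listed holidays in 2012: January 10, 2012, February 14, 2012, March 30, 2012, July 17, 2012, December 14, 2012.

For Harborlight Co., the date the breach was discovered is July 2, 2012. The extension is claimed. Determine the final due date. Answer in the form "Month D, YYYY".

From July 2, 2012, 15 calendar days later is July 17, 2012.
July 17, 2012 is a listed holiday, so it moves to the preceding business day, July 16, 2012 (Monday).
Add 2 months to July 16, 2012: September 16, 2012.
September 16, 2012 is a Sunday; the preceding business day is September 14, 2012 (Friday).
So the filing is due September 14, 2012.

September 14, 2012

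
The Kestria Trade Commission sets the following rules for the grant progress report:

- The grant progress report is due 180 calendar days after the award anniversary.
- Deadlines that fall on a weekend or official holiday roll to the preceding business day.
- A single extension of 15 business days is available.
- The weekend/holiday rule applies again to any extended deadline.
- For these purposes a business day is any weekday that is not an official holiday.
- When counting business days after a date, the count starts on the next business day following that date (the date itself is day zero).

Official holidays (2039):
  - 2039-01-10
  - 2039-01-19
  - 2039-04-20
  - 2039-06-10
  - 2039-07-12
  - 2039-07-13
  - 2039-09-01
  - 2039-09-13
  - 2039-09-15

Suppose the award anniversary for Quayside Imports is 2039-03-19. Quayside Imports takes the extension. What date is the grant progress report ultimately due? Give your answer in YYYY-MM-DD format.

180 calendar days after 2039-03-19 is 2039-09-15.
Because 2039-09-15 is a listed holiday, the deadline becomes 2039-09-14 (Wednesday).
The 15-business-day extension runs from 2039-09-14 to 2039-10-06.
2039-10-06 is a Thursday and not a listed holiday, so it stands.
Final deadline: 2039-10-06.

2039-10-06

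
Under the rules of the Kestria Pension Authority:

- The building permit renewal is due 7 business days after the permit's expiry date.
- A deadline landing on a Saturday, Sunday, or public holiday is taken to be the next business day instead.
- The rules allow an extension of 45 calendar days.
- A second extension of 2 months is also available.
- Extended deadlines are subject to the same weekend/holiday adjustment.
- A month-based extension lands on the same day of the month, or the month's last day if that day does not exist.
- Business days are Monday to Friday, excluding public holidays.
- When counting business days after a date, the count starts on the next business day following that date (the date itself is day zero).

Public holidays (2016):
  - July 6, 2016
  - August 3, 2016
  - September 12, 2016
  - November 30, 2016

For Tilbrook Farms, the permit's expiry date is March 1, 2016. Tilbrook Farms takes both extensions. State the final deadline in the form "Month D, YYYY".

Counting 7 business days after March 1, 2016 (skipping weekends and listed holidays) reaches March 10, 2016.
Since March 10, 2016 is a Thursday and not a holiday, the date is unchanged.
Add the 45 calendar-day extension to March 10, 2016: April 24, 2016.
Because April 24, 2016 is a Sunday, the deadline becomes April 25, 2016 (Monday).
Add 2 months to April 25, 2016: June 25, 2016.
June 25, 2016 is a Saturday; the next business day is June 27, 2016 (Monday).
The final due date is June 27, 2016.

June 27, 2016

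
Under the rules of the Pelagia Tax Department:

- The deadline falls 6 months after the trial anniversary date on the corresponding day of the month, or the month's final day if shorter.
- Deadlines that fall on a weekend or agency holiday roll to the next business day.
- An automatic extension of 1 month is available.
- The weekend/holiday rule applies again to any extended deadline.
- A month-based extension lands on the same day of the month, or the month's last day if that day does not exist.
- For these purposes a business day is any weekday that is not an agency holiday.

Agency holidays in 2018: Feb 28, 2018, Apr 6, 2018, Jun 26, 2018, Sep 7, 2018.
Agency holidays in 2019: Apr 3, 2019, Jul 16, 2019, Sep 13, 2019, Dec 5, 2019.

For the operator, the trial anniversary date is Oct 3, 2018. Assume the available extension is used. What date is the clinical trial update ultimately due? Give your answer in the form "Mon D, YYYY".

6 months from Oct 3, 2018 is Apr 3, 2019.
Apr 3, 2019 falls on a listed holiday. Rolling to the next business day gives Apr 4, 2019, a Thursday.
Add 1 month to Apr 4, 2019: May 4, 2019.
May 4, 2019 falls on a Saturday. Rolling to the next business day gives May 6, 2019, a Monday.
Deadline: May 6, 2019.

May 6, 2019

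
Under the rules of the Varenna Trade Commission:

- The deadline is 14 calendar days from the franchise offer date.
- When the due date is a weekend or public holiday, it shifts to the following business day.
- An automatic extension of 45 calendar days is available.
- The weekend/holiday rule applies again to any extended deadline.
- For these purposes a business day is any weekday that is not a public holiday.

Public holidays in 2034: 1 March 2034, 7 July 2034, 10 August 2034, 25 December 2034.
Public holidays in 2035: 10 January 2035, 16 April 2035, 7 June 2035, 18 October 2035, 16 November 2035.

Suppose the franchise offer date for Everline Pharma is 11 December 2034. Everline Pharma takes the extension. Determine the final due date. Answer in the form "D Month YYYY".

14 calendar days after 11 December 2034 is 25 December 2034.
Because 25 December 2034 is a listed holiday, the deadline becomes 26 December 2034 (Tuesday).
The 45-calendar-day extension moves the deadline from 26 December 2034 to 9 February 2035.
9 February 2035 (Friday) is already a business day.
Final deadline: 9 February 2035.

9 February 2035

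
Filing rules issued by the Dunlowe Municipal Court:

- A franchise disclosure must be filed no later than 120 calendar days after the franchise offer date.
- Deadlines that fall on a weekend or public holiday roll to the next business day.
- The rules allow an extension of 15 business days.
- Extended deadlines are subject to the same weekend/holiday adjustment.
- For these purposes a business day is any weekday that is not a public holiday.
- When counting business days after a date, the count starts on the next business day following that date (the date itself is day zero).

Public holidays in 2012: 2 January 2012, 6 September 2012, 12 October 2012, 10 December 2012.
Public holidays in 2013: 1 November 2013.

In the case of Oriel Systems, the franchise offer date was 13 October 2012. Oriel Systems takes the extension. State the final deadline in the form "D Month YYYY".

Adding 120 calendar days to 13 October 2012 gives 10 February 2013.
Because 10 February 2013 is a Sunday, the deadline becomes 11 February 2013 (Monday).
The 15-business-day extension runs from 11 February 2013 to 4 March 2013.
4 March 2013 (Monday) is already a business day.
The final due date is 4 March 2013.

4 March 2013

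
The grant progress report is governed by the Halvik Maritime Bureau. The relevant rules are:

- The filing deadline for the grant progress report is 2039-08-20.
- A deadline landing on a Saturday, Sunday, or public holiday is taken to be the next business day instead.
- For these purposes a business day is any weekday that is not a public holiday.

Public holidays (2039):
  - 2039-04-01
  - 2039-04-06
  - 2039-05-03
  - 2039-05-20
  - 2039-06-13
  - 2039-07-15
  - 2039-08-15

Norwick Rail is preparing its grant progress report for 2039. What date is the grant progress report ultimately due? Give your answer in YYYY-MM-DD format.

2039-08-22

Start from the fixed due date, 2039-08-20.
Because 2039-08-20 is a Saturday, the deadline becomes 2039-08-22 (Monday).
The final due date is 2039-08-22.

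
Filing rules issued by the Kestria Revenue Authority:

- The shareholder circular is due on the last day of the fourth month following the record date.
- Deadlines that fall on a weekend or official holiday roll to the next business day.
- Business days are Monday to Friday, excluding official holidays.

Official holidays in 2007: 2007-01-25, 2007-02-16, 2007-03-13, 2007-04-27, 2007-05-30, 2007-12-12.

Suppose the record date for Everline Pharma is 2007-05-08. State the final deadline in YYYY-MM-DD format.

2007-10-01

4 months after 2007-05-08 falls in September 2007; the last day of that month is 2007-09-30.
2007-09-30 falls on a Sunday. Rolling to the next business day gives 2007-10-01, a Monday.
Deadline: 2007-10-01.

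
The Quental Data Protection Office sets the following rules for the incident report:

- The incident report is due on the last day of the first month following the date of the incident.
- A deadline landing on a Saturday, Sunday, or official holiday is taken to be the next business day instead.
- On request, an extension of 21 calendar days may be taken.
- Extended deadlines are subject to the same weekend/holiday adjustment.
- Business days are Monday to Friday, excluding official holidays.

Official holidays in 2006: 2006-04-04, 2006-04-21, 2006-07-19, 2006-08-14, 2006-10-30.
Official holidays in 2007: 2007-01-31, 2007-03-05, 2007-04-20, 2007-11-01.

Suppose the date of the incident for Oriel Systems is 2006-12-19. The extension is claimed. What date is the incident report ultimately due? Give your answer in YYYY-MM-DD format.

The first month after 2006-12-19 is January 2007, whose last day is 2007-01-31.
2007-01-31 is a listed holiday, so it moves to the next business day, 2007-02-01 (Thursday).
Add the 21 calendar-day extension to 2007-02-01: 2007-02-22.
2007-02-22 falls on a Thursday, which is a business day, so no adjustment is needed.
The final due date is 2007-02-22.

2007-02-22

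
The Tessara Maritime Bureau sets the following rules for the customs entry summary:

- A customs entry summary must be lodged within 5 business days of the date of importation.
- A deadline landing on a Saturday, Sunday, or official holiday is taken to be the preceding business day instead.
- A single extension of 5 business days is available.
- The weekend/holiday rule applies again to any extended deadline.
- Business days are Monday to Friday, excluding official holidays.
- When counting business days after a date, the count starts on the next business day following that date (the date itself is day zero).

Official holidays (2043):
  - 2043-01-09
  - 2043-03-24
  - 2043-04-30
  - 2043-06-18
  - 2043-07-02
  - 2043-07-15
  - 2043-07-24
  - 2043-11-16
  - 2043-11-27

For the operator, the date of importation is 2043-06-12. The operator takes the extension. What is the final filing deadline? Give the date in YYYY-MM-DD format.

2043-06-29

Counting 5 business days after 2043-06-12 (skipping weekends and listed holidays) reaches 2043-06-22.
2043-06-22 falls on a Monday, which is a business day, so no adjustment is needed.
Counting 5 further business days from 2043-06-22 reaches 2043-06-29.
2043-06-29 falls on a Monday, which is a business day, so no adjustment is needed.
So the filing is due 2043-06-29.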